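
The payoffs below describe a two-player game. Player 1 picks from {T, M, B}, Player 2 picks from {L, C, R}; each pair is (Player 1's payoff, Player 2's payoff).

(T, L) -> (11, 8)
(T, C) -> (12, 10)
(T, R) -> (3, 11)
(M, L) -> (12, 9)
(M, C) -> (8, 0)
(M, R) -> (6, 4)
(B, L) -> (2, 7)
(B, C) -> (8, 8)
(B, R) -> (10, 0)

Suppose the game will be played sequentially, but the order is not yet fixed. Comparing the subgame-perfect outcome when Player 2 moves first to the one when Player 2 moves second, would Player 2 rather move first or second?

If Player 1 leads: Player 2's best replies are T→R, M→L, B→C; Player 1's induced payoffs 3, 12, 8; outcome (M, L), payoffs (12, 9).
If Player 2 leads: Player 1's best replies are L→M, C→T, R→B; Player 2's induced payoffs 9, 10, 0; outcome (T, C), payoffs (12, 10).
Player 2 gets 10 moving first and 9 moving second, so Player 2 prefers to move first.

first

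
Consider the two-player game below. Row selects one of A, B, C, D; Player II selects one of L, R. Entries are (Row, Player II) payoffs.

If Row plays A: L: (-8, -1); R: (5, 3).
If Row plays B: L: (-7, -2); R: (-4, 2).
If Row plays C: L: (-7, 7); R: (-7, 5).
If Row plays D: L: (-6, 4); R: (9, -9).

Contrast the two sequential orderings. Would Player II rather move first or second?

first

If Row leads: Player II's best replies are A→R, B→R, C→L, D→L; Row's induced payoffs 5, -4, -7, -6; outcome (A, R), payoffs (5, 3).
If Player II leads: Row's best replies are L→D, R→D; Player II's induced payoffs 4, -9; outcome (D, L), payoffs (-6, 4).
Player II gets 4 moving first and 3 moving second, so Player II prefers to move first.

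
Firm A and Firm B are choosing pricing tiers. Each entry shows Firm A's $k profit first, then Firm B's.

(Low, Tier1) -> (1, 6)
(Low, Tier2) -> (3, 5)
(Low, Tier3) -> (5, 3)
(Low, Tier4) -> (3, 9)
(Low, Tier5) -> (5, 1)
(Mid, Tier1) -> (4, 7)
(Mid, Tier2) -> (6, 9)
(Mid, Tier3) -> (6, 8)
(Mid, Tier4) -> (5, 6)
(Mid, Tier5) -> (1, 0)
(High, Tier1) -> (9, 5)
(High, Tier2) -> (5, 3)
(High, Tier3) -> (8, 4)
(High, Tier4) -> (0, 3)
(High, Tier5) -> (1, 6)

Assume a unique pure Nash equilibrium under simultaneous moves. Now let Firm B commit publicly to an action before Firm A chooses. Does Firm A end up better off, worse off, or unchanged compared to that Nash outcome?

Backward induction with Firm B moving first.
- Tier1 → Firm A plays High (best of 1, 4, 9); Firm B gets 5.
- Tier2 → Firm A plays Mid (best of 3, 6, 5); Firm B gets 9.
- Tier3 → Firm A plays High (best of 5, 6, 8); Firm B gets 4.
- Tier4 → Firm A plays Mid (best of 3, 5, 0); Firm B gets 6.
- Tier5 → Firm A plays Low (best of 5, 1, 1); Firm B gets 1.
Among 5, 9, 4, 6, 1, the best is 9 at Tier2. Subgame-perfect outcome: (Mid, Tier2) with payoffs (6, 9).
Now find the simultaneous Nash equilibrium.
Firm A's best replies: Tier1→High; Tier2→Mid; Tier3→High; Tier4→Mid; Tier5→Low.
Firm B's best replies: Low→Tier4; Mid→Tier2; High→Tier5.
The unique mutual best reply is (Mid, Tier2), giving (6, 9).
Firm A earns 6 sequentially versus 6 at the Nash outcome: unchanged.

unchanged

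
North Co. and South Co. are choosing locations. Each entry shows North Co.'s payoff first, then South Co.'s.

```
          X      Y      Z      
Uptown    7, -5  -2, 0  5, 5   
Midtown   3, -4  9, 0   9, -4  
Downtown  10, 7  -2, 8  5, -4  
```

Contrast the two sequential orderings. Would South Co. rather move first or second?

first

If North Co. leads: South Co.'s best replies are Uptown→Z, Midtown→Y, Downtown→Y; North Co.'s induced payoffs 5, 9, -2; outcome (Midtown, Y), payoffs (9, 0).
If South Co. leads: North Co.'s best replies are X→Downtown, Y→Midtown, Z→Midtown; South Co.'s induced payoffs 7, 0, -4; outcome (Downtown, X), payoffs (10, 7).
South Co. gets 7 moving first and 0 moving second, so South Co. prefers to move first.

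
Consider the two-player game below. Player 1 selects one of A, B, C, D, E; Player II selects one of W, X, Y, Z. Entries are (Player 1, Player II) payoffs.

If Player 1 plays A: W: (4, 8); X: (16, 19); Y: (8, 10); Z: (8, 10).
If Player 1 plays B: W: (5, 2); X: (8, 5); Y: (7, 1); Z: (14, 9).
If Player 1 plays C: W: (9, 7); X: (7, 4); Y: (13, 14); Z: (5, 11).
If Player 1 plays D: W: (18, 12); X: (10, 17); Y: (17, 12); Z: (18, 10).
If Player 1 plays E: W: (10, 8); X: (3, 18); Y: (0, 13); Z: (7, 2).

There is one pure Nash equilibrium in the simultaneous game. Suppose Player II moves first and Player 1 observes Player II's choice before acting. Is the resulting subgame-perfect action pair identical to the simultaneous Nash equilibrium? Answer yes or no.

Player 1 best-responds to each possible Player II move:
- W → Player 1 plays D (best of 4, 5, 9, 18, 10); Player II gets 12.
- X → Player 1 plays A (best of 16, 8, 7, 10, 3); Player II gets 19.
- Y → Player 1 plays D (best of 8, 7, 13, 17, 0); Player II gets 12.
- Z → Player 1 plays D (best of 8, 14, 5, 18, 7); Player II gets 10.
Among 12, 19, 12, 10, the best is 19 at X. Subgame-perfect outcome: (A, X) with payoffs (16, 19).
For the simultaneous game, intersect best replies.
Player 1's best replies: W→D; X→A; Y→D; Z→D.
Player II's best replies: A→X; B→Z; C→Y; D→X; E→X.
Only (A, X) has each player best-responding; Nash payoffs (16, 19).
Sequential outcome (A, X) coincides with the Nash profile (A, X).

yes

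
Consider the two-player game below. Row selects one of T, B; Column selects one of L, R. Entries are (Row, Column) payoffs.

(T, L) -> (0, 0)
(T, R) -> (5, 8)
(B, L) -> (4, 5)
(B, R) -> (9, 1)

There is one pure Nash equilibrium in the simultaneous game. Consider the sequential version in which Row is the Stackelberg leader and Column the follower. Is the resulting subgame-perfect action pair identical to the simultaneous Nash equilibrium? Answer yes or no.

Column best-responds to each possible Row move:
- T: BR = R, leader payoff 5.
- B: BR = L, leader payoff 4.
Maximizing over 5, 4, Row chooses T. Subgame-perfect outcome: (T, R) with payoffs (5, 8).
Now find the simultaneous Nash equilibrium.
Row's best replies: L→B; R→B.
Column's best replies: T→R; B→L.
The unique mutual best reply is (B, L), giving (4, 5).
Sequential outcome (T, R) differs from the Nash profile (B, L).

no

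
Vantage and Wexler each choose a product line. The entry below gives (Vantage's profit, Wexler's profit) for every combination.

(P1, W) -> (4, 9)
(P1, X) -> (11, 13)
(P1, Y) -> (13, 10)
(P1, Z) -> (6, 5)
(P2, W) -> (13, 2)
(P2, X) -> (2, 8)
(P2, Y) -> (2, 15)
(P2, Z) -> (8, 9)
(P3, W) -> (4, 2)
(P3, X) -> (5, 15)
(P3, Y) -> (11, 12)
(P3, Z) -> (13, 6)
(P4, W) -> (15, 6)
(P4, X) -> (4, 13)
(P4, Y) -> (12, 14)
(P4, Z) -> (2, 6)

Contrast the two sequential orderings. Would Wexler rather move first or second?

second

If Vantage leads: Wexler's best replies are P1→X, P2→Y, P3→X, P4→Y; Vantage's induced payoffs 11, 2, 5, 12; outcome (P4, Y), payoffs (12, 14).
If Wexler leads: Vantage's best replies are W→P4, X→P1, Y→P1, Z→P3; Wexler's induced payoffs 6, 13, 10, 6; outcome (P1, X), payoffs (11, 13).
Wexler gets 13 moving first and 14 moving second, so Wexler prefers to move second.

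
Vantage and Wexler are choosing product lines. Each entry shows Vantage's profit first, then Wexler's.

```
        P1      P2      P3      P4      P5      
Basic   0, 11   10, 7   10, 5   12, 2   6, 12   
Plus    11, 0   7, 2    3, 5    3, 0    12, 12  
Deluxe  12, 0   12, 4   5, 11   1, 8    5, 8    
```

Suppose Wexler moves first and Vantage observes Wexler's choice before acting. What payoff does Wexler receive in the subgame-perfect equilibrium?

Work backward from Vantage's decision.
- P1: BR = Deluxe, leader payoff 0.
- P2: BR = Deluxe, leader payoff 4.
- P3: BR = Basic, leader payoff 5.
- P4: BR = Basic, leader payoff 2.
- P5: BR = Plus, leader payoff 12.
Wexler's induced payoffs are 0, 4, 5, 2, 12, so Wexler commits to P5. Subgame-perfect outcome: (Plus, P5) with payoffs (12, 12).

12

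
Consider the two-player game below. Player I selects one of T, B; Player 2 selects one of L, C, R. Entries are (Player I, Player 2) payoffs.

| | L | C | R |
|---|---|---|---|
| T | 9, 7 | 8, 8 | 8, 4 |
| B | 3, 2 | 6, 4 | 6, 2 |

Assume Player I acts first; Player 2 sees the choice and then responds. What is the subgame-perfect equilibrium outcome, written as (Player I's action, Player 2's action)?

Work backward from Player 2's decision.
- T → Player 2 plays C (best of 7, 8, 4); Player I gets 8.
- B → Player 2 plays C (best of 2, 4, 2); Player I gets 6.
Player I's induced payoffs are 8, 6, so Player I commits to T. Subgame-perfect outcome: (T, C) with payoffs (8, 8).

(T, C)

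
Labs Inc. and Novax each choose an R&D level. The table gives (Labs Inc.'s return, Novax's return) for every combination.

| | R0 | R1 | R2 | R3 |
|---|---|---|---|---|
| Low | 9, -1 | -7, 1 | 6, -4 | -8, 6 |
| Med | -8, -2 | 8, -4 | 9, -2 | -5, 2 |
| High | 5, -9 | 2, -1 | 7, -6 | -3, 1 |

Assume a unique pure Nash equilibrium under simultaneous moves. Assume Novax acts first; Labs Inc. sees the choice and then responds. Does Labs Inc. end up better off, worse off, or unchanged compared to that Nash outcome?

Backward induction with Novax moving first.
- R0: Labs Inc. compares 9, -8, 5 and picks Low; Novax would get -1.
- R1: Labs Inc. compares -7, 8, 2 and picks Med; Novax would get -4.
- R2: Labs Inc. compares 6, 9, 7 and picks Med; Novax would get -2.
- R3: Labs Inc. compares -8, -5, -3 and picks High; Novax would get 1.
Among -1, -4, -2, 1, the best is 1 at R3. Subgame-perfect outcome: (High, R3) with payoffs (-3, 1).
Under simultaneous play:
Labs Inc.'s best replies: R0→Low; R1→Med; R2→Med; R3→High.
Novax's best replies: Low→R3; Med→R3; High→R3.
Only (High, R3) has each player best-responding; Nash payoffs (-3, 1).
Labs Inc. earns -3 sequentially versus -3 at the Nash outcome: unchanged.

unchanged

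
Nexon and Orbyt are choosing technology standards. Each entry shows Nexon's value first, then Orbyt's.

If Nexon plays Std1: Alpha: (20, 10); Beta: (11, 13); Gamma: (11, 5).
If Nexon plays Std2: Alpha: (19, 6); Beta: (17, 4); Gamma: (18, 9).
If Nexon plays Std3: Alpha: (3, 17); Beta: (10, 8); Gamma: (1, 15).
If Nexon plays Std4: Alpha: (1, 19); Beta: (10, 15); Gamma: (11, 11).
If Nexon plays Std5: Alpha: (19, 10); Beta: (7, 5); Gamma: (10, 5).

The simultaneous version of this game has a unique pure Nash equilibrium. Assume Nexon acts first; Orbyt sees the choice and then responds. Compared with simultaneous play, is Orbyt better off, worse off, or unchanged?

better off

Work backward from Orbyt's decision.
- Std1: Orbyt compares 10, 13, 5 and picks Beta; Nexon would get 11.
- Std2: Orbyt compares 6, 4, 9 and picks Gamma; Nexon would get 18.
- Std3: Orbyt compares 17, 8, 15 and picks Alpha; Nexon would get 3.
- Std4: Orbyt compares 19, 15, 11 and picks Alpha; Nexon would get 1.
- Std5: Orbyt compares 10, 5, 5 and picks Alpha; Nexon would get 19.
Among 11, 18, 3, 1, 19, the best is 19 at Std5. Subgame-perfect outcome: (Std5, Alpha) with payoffs (19, 10).
Under simultaneous play:
Nexon's best replies: Alpha→Std1; Beta→Std2; Gamma→Std2.
Orbyt's best replies: Std1→Beta; Std2→Gamma; Std3→Alpha; Std4→Alpha; Std5→Alpha.
Only (Std2, Gamma) has each player best-responding; Nash payoffs (18, 9).
Orbyt earns 10 sequentially versus 9 at the Nash outcome: better off.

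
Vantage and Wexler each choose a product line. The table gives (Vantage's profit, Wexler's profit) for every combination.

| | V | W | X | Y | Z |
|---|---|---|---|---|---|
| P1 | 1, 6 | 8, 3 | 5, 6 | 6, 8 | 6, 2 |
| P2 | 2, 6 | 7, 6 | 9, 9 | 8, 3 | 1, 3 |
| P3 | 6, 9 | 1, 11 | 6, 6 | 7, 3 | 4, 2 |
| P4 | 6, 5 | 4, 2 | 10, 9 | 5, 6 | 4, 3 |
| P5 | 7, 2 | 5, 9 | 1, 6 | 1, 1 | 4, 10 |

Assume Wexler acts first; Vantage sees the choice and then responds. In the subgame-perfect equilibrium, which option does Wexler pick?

X

Solve by backward induction (Wexler leads).
- V → Vantage plays P5 (best of 1, 2, 6, 6, 7); Wexler gets 2.
- W → Vantage plays P1 (best of 8, 7, 1, 4, 5); Wexler gets 3.
- X → Vantage plays P4 (best of 5, 9, 6, 10, 1); Wexler gets 9.
- Y → Vantage plays P2 (best of 6, 8, 7, 5, 1); Wexler gets 3.
- Z → Vantage plays P1 (best of 6, 1, 4, 4, 4); Wexler gets 2.
Maximizing over 2, 3, 9, 3, 2, Wexler chooses X. Subgame-perfect outcome: (P4, X) with payoffs (10, 9).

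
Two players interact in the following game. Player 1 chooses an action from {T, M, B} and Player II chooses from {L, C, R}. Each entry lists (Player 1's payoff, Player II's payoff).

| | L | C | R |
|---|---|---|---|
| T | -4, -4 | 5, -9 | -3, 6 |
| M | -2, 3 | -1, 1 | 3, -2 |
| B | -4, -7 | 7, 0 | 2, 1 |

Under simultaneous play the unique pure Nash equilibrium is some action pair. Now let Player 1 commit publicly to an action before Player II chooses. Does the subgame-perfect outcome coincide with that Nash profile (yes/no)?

Solve by backward induction (Player 1 leads).
- T → Player II plays R (best of -4, -9, 6); Player 1 gets -3.
- M → Player II plays L (best of 3, 1, -2); Player 1 gets -2.
- B → Player II plays R (best of -7, 0, 1); Player 1 gets 2.
Maximizing over -3, -2, 2, Player 1 chooses B. Subgame-perfect outcome: (B, R) with payoffs (2, 1).
Under simultaneous play:
Player 1's best replies: L→M; C→B; R→M.
Player II's best replies: T→R; M→L; B→R.
Only (M, L) has each player best-responding; Nash payoffs (-2, 3).
Sequential outcome (B, R) differs from the Nash profile (M, L).

no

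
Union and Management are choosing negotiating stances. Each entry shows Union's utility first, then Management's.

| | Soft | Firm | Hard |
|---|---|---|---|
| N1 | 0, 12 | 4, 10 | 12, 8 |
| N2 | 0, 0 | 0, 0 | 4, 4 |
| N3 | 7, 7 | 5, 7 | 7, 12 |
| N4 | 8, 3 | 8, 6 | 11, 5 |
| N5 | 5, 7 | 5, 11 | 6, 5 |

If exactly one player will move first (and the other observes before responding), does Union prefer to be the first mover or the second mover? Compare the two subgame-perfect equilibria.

If Union leads: Management's best replies are N1→Soft, N2→Hard, N3→Hard, N4→Firm, N5→Firm; Union's induced payoffs 0, 4, 7, 8, 5; outcome (N4, Firm), payoffs (8, 6).
If Management leads: Union's best replies are Soft→N4, Firm→N4, Hard→N1; Management's induced payoffs 3, 6, 8; outcome (N1, Hard), payoffs (12, 8).
Union gets 8 moving first and 12 moving second, so Union prefers to move second.

second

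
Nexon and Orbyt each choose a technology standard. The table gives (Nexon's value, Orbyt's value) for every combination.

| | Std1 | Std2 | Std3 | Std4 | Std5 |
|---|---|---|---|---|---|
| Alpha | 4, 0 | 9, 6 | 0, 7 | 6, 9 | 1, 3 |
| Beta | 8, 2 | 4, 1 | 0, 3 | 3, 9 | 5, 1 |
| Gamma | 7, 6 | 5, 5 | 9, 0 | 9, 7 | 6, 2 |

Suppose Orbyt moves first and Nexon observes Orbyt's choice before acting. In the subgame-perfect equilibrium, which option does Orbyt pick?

Solve by backward induction (Orbyt leads).
- Std1 → Nexon plays Beta (best of 4, 8, 7); Orbyt gets 2.
- Std2 → Nexon plays Alpha (best of 9, 4, 5); Orbyt gets 6.
- Std3 → Nexon plays Gamma (best of 0, 0, 9); Orbyt gets 0.
- Std4 → Nexon plays Gamma (best of 6, 3, 9); Orbyt gets 7.
- Std5 → Nexon plays Gamma (best of 1, 5, 6); Orbyt gets 2.
Orbyt's induced payoffs are 2, 6, 0, 7, 2, so Orbyt commits to Std4. Subgame-perfect outcome: (Gamma, Std4) with payoffs (9, 7).

Std4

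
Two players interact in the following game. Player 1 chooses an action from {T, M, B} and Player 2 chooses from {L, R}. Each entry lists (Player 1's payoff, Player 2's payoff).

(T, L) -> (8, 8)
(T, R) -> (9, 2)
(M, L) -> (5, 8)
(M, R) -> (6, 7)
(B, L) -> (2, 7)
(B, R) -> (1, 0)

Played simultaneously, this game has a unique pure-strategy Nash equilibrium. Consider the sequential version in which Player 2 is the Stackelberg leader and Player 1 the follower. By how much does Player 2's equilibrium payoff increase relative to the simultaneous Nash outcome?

Backward induction with Player 2 moving first.
- L: BR = T, leader payoff 8.
- R: BR = T, leader payoff 2.
Player 2's induced payoffs are 8, 2, so Player 2 commits to L. Subgame-perfect outcome: (T, L) with payoffs (8, 8).
Under simultaneous play:
Player 1's best replies: L→T; R→T.
Player 2's best replies: T→L; M→L; B→L.
The unique mutual best reply is (T, L), giving (8, 8).
Player 2's commitment gain: 8 − 8 = 0.

0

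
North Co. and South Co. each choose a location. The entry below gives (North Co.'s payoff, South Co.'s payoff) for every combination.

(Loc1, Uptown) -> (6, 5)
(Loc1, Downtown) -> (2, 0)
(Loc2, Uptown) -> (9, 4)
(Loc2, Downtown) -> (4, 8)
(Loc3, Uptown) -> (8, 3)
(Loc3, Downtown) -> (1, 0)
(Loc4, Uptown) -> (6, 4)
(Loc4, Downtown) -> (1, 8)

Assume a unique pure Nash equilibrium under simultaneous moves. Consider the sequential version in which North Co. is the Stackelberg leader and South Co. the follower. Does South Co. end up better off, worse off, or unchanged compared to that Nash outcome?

worse off

Work backward from South Co.'s decision.
- Loc1 → South Co. plays Uptown (best of 5, 0); North Co. gets 6.
- Loc2 → South Co. plays Downtown (best of 4, 8); North Co. gets 4.
- Loc3 → South Co. plays Uptown (best of 3, 0); North Co. gets 8.
- Loc4 → South Co. plays Downtown (best of 4, 8); North Co. gets 1.
North Co.'s induced payoffs are 6, 4, 8, 1, so North Co. commits to Loc3. Subgame-perfect outcome: (Loc3, Uptown) with payoffs (8, 3).
Under simultaneous play:
North Co.'s best replies: Uptown→Loc2; Downtown→Loc2.
South Co.'s best replies: Loc1→Uptown; Loc2→Downtown; Loc3→Uptown; Loc4→Downtown.
Only (Loc2, Downtown) has each player best-responding; Nash payoffs (4, 8).
South Co. earns 3 sequentially versus 8 at the Nash outcome: worse off.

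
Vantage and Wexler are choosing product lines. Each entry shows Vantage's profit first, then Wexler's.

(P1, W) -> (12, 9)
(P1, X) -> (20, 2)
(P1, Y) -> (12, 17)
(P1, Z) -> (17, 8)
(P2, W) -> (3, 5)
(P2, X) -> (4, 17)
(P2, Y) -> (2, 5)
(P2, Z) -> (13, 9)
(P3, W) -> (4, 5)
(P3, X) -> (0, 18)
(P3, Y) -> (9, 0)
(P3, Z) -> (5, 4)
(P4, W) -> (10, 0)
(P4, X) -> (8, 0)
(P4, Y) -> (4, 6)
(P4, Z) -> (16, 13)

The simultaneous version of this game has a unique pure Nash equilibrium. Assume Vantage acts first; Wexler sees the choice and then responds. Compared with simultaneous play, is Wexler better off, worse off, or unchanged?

worse off

Solve by backward induction (Vantage leads).
- P1: Wexler compares 9, 2, 17, 8 and picks Y; Vantage would get 12.
- P2: Wexler compares 5, 17, 5, 9 and picks X; Vantage would get 4.
- P3: Wexler compares 5, 18, 0, 4 and picks X; Vantage would get 0.
- P4: Wexler compares 0, 0, 6, 13 and picks Z; Vantage would get 16.
Maximizing over 12, 4, 0, 16, Vantage chooses P4. Subgame-perfect outcome: (P4, Z) with payoffs (16, 13).
Now find the simultaneous Nash equilibrium.
Vantage's best replies: W→P1; X→P1; Y→P1; Z→P1.
Wexler's best replies: P1→Y; P2→X; P3→X; P4→Z.
The unique mutual best reply is (P1, Y), giving (12, 17).
Wexler earns 13 sequentially versus 17 at the Nash outcome: worse off.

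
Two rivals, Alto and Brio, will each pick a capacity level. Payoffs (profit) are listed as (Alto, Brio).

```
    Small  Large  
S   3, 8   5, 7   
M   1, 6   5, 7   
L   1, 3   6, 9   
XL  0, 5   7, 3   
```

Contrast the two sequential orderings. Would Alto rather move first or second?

first

If Alto leads: Brio's best replies are S→Small, M→Large, L→Large, XL→Small; Alto's induced payoffs 3, 5, 6, 0; outcome (L, Large), payoffs (6, 9).
If Brio leads: Alto's best replies are Small→S, Large→XL; Brio's induced payoffs 8, 3; outcome (S, Small), payoffs (3, 8).
Alto gets 6 moving first and 3 moving second, so Alto prefers to move first.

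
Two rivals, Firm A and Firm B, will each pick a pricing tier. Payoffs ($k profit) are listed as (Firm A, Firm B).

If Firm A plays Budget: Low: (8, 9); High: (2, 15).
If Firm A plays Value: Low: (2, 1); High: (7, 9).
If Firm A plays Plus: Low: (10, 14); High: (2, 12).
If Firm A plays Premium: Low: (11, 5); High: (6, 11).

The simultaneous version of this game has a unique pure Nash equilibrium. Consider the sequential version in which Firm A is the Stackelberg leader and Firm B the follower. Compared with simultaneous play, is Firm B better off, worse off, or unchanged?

better off

Solve by backward induction (Firm A leads).
- Budget → Firm B plays High (best of 9, 15); Firm A gets 2.
- Value → Firm B plays High (best of 1, 9); Firm A gets 7.
- Plus → Firm B plays Low (best of 14, 12); Firm A gets 10.
- Premium → Firm B plays High (best of 5, 11); Firm A gets 6.
Firm A's induced payoffs are 2, 7, 10, 6, so Firm A commits to Plus. Subgame-perfect outcome: (Plus, Low) with payoffs (10, 14).
Now find the simultaneous Nash equilibrium.
Firm A's best replies: Low→Premium; High→Value.
Firm B's best replies: Budget→High; Value→High; Plus→Low; Premium→High.
The unique mutual best reply is (Value, High), giving (7, 9).
Firm B earns 14 sequentially versus 9 at the Nash outcome: better off.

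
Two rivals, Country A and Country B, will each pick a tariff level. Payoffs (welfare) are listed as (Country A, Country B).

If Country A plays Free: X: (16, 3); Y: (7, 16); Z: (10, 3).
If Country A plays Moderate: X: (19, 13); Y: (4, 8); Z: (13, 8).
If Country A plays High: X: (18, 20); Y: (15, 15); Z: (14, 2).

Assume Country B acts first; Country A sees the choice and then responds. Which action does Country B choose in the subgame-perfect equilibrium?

Y

Solve by backward induction (Country B leads).
- X: BR = Moderate, leader payoff 13.
- Y: BR = High, leader payoff 15.
- Z: BR = High, leader payoff 2.
Maximizing over 13, 15, 2, Country B chooses Y. Subgame-perfect outcome: (High, Y) with payoffs (15, 15).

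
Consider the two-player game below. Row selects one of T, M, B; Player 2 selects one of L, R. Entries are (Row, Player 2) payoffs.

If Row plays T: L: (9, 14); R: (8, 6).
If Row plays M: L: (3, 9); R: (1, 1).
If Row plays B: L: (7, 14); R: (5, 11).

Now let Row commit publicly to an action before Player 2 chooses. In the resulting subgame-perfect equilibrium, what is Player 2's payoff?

14

Work backward from Player 2's decision.
- T → Player 2 plays L (best of 14, 6); Row gets 9.
- M → Player 2 plays L (best of 9, 1); Row gets 3.
- B → Player 2 plays L (best of 14, 11); Row gets 7.
Row's induced payoffs are 9, 3, 7, so Row commits to T. Subgame-perfect outcome: (T, L) with payoffs (9, 14).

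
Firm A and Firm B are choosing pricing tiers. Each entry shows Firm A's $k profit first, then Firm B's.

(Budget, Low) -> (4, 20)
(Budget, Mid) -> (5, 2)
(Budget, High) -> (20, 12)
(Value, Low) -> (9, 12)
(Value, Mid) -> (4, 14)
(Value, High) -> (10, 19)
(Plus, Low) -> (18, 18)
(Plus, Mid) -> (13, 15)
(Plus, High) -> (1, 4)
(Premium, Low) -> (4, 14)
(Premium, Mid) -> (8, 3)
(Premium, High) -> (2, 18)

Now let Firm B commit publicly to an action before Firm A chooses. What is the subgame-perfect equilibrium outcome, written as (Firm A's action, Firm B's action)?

(Plus, Low)

Work backward from Firm A's decision.
- Low: Firm A compares 4, 9, 18, 4 and picks Plus; Firm B would get 18.
- Mid: Firm A compares 5, 4, 13, 8 and picks Plus; Firm B would get 15.
- High: Firm A compares 20, 10, 1, 2 and picks Budget; Firm B would get 12.
Maximizing over 18, 15, 12, Firm B chooses Low. Subgame-perfect outcome: (Plus, Low) with payoffs (18, 18).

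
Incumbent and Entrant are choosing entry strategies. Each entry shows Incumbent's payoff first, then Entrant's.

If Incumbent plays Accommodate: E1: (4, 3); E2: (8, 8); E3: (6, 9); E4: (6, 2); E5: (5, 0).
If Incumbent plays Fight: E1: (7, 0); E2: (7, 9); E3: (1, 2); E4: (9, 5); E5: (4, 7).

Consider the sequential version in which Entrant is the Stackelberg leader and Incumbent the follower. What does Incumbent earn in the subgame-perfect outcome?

Solve by backward induction (Entrant leads).
- E1: BR = Fight, leader payoff 0.
- E2: BR = Accommodate, leader payoff 8.
- E3: BR = Accommodate, leader payoff 9.
- E4: BR = Fight, leader payoff 5.
- E5: BR = Accommodate, leader payoff 0.
Maximizing over 0, 8, 9, 5, 0, Entrant chooses E3. Subgame-perfect outcome: (Accommodate, E3) with payoffs (6, 9).

6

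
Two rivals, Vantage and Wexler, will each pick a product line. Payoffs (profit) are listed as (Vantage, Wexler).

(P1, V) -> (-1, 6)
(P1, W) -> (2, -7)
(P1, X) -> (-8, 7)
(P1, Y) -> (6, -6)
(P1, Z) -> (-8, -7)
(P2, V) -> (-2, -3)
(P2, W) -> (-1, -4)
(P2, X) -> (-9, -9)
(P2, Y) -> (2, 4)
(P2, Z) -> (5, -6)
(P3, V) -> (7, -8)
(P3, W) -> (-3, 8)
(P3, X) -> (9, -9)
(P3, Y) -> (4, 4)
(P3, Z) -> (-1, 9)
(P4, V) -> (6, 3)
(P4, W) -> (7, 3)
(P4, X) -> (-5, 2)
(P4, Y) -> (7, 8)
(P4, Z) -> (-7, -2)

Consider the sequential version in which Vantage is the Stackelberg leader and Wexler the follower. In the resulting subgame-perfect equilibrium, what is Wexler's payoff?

Wexler best-responds to each possible Vantage move:
- P1 → Wexler plays X (best of 6, -7, 7, -6, -7); Vantage gets -8.
- P2 → Wexler plays Y (best of -3, -4, -9, 4, -6); Vantage gets 2.
- P3 → Wexler plays Z (best of -8, 8, -9, 4, 9); Vantage gets -1.
- P4 → Wexler plays Y (best of 3, 3, 2, 8, -2); Vantage gets 7.
Maximizing over -8, 2, -1, 7, Vantage chooses P4. Subgame-perfect outcome: (P4, Y) with payoffs (7, 8).

8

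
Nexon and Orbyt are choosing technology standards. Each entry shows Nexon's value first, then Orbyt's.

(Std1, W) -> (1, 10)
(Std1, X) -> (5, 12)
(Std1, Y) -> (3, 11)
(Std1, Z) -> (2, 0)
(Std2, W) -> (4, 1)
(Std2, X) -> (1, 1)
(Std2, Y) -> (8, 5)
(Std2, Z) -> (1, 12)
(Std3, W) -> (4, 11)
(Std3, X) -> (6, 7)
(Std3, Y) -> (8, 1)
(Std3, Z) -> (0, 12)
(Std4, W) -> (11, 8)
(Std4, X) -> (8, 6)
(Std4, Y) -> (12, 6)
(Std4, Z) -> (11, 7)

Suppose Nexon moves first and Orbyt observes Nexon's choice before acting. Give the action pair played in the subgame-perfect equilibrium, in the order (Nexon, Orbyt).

(Std4, W)

Work backward from Orbyt's decision.
- Std1: BR = X, leader payoff 5.
- Std2: BR = Z, leader payoff 1.
- Std3: BR = Z, leader payoff 0.
- Std4: BR = W, leader payoff 11.
Nexon's induced payoffs are 5, 1, 0, 11, so Nexon commits to Std4. Subgame-perfect outcome: (Std4, W) with payoffs (11, 8).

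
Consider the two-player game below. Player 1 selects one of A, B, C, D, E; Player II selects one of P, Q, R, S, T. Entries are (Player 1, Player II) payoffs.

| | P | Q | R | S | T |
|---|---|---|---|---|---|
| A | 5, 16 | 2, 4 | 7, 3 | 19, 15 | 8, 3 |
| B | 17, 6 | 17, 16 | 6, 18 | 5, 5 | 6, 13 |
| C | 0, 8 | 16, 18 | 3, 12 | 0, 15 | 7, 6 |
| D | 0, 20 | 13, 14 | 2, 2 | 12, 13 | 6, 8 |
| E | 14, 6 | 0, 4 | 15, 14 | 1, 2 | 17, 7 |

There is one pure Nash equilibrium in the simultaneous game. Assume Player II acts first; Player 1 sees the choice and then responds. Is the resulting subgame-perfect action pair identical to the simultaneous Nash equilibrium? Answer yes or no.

Backward induction with Player II moving first.
- P: BR = B, leader payoff 6.
- Q: BR = B, leader payoff 16.
- R: BR = E, leader payoff 14.
- S: BR = A, leader payoff 15.
- T: BR = E, leader payoff 7.
Among 6, 16, 14, 15, 7, the best is 16 at Q. Subgame-perfect outcome: (B, Q) with payoffs (17, 16).
For the simultaneous game, intersect best replies.
Player 1's best replies: P→B; Q→B; R→E; S→A; T→E.
Player II's best replies: A→P; B→R; C→Q; D→P; E→R.
The unique mutual best reply is (E, R), giving (15, 14).
Sequential outcome (B, Q) differs from the Nash profile (E, R).

no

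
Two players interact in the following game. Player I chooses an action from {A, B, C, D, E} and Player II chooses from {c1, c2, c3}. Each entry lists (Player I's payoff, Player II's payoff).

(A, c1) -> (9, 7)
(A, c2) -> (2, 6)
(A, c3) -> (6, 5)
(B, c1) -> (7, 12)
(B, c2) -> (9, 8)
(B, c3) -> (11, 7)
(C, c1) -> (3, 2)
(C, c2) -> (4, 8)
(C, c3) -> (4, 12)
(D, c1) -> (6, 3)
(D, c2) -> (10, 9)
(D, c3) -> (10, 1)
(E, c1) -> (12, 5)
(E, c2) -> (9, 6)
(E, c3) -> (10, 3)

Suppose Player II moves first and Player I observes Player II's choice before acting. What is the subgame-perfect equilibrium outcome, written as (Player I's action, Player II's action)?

(D, c2)

Player I best-responds to each possible Player II move:
- c1: Player I compares 9, 7, 3, 6, 12 and picks E; Player II would get 5.
- c2: Player I compares 2, 9, 4, 10, 9 and picks D; Player II would get 9.
- c3: Player I compares 6, 11, 4, 10, 10 and picks B; Player II would get 7.
Player II's induced payoffs are 5, 9, 7, so Player II commits to c2. Subgame-perfect outcome: (D, c2) with payoffs (10, 9).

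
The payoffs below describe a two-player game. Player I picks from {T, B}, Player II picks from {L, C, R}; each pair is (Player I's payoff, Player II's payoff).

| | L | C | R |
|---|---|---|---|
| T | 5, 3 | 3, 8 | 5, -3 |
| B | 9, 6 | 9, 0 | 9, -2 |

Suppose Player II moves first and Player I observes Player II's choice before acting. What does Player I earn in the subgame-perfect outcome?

Player I best-responds to each possible Player II move:
- L → Player I plays B (best of 5, 9); Player II gets 6.
- C → Player I plays B (best of 3, 9); Player II gets 0.
- R → Player I plays B (best of 5, 9); Player II gets -2.
Among 6, 0, -2, the best is 6 at L. Subgame-perfect outcome: (B, L) with payoffs (9, 6).

9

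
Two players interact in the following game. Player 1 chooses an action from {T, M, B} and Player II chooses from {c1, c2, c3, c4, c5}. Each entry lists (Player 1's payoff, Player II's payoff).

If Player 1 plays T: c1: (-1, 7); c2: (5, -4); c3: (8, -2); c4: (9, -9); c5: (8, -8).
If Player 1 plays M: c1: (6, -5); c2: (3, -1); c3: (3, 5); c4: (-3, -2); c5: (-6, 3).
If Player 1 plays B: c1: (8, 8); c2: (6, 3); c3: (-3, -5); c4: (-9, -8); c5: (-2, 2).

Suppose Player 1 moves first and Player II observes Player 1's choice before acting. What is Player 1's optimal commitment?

Solve by backward induction (Player 1 leads).
- T: BR = c1, leader payoff -1.
- M: BR = c3, leader payoff 3.
- B: BR = c1, leader payoff 8.
Among -1, 3, 8, the best is 8 at B. Subgame-perfect outcome: (B, c1) with payoffs (8, 8).

B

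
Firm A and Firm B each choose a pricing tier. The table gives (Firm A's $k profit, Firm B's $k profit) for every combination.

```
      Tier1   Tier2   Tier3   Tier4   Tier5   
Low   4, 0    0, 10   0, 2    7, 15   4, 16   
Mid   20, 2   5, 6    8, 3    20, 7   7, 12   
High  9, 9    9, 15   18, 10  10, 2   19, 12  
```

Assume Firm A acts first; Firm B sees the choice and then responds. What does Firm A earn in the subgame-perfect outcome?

9

Solve by backward induction (Firm A leads).
- Low: Firm B compares 0, 10, 2, 15, 16 and picks Tier5; Firm A would get 4.
- Mid: Firm B compares 2, 6, 3, 7, 12 and picks Tier5; Firm A would get 7.
- High: Firm B compares 9, 15, 10, 2, 12 and picks Tier2; Firm A would get 9.
Maximizing over 4, 7, 9, Firm A chooses High. Subgame-perfect outcome: (High, Tier2) with payoffs (9, 15).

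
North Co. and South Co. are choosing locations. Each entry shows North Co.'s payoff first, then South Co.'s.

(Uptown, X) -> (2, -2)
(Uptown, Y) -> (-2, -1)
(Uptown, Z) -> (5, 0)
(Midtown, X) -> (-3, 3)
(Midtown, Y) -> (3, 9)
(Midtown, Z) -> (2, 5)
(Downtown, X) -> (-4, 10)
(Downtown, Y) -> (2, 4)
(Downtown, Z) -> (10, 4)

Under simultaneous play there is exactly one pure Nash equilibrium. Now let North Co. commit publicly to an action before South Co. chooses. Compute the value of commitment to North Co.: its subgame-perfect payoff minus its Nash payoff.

Backward induction with North Co. moving first.
- Uptown → South Co. plays Z (best of -2, -1, 0); North Co. gets 5.
- Midtown → South Co. plays Y (best of 3, 9, 5); North Co. gets 3.
- Downtown → South Co. plays X (best of 10, 4, 4); North Co. gets -4.
North Co.'s induced payoffs are 5, 3, -4, so North Co. commits to Uptown. Subgame-perfect outcome: (Uptown, Z) with payoffs (5, 0).
Now find the simultaneous Nash equilibrium.
North Co.'s best replies: X→Uptown; Y→Midtown; Z→Downtown.
South Co.'s best replies: Uptown→Z; Midtown→Y; Downtown→X.
Only (Midtown, Y) has each player best-responding; Nash payoffs (3, 9).
North Co.'s commitment gain: 5 − 3 = 2.

2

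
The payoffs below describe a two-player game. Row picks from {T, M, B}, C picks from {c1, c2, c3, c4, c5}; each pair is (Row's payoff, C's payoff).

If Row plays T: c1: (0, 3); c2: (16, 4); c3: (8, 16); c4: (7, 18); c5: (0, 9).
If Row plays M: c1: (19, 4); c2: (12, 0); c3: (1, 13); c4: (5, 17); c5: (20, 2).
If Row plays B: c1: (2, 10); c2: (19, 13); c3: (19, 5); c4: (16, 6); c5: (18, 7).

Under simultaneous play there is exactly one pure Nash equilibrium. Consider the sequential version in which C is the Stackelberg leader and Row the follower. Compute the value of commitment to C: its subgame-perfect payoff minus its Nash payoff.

0

Row best-responds to each possible C move:
- c1: Row compares 0, 19, 2 and picks M; C would get 4.
- c2: Row compares 16, 12, 19 and picks B; C would get 13.
- c3: Row compares 8, 1, 19 and picks B; C would get 5.
- c4: Row compares 7, 5, 16 and picks B; C would get 6.
- c5: Row compares 0, 20, 18 and picks M; C would get 2.
Among 4, 13, 5, 6, 2, the best is 13 at c2. Subgame-perfect outcome: (B, c2) with payoffs (19, 13).
Now find the simultaneous Nash equilibrium.
Row's best replies: c1→M; c2→B; c3→B; c4→B; c5→M.
C's best replies: T→c4; M→c4; B→c2.
The unique mutual best reply is (B, c2), giving (19, 13).
C's commitment gain: 13 − 13 = 0.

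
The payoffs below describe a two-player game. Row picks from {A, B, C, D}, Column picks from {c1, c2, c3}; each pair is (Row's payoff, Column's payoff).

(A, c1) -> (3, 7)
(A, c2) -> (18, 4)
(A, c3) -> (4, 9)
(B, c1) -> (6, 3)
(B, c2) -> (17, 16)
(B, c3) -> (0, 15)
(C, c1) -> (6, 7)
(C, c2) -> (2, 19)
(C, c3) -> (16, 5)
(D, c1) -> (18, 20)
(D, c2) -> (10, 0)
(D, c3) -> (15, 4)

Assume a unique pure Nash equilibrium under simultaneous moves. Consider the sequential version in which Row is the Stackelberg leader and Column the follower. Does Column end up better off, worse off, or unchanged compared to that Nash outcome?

unchanged

Work backward from Column's decision.
- A: BR = c3, leader payoff 4.
- B: BR = c2, leader payoff 17.
- C: BR = c2, leader payoff 2.
- D: BR = c1, leader payoff 18.
Maximizing over 4, 17, 2, 18, Row chooses D. Subgame-perfect outcome: (D, c1) with payoffs (18, 20).
Under simultaneous play:
Row's best replies: c1→D; c2→A; c3→C.
Column's best replies: A→c3; B→c2; C→c2; D→c1.
Only (D, c1) has each player best-responding; Nash payoffs (18, 20).
Column earns 20 sequentially versus 20 at the Nash outcome: unchanged.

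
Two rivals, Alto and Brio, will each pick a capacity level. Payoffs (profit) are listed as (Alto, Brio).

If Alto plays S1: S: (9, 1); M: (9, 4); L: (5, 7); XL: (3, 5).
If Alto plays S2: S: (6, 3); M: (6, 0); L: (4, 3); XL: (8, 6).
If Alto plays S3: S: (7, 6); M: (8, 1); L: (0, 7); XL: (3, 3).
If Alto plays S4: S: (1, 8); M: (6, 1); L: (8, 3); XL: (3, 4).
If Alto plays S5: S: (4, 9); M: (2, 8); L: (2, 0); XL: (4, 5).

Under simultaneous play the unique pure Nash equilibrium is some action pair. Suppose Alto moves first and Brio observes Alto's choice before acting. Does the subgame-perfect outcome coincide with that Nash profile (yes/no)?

yes

Solve by backward induction (Alto leads).
- S1: BR = L, leader payoff 5.
- S2: BR = XL, leader payoff 8.
- S3: BR = L, leader payoff 0.
- S4: BR = S, leader payoff 1.
- S5: BR = S, leader payoff 4.
Alto's induced payoffs are 5, 8, 0, 1, 4, so Alto commits to S2. Subgame-perfect outcome: (S2, XL) with payoffs (8, 6).
Now find the simultaneous Nash equilibrium.
Alto's best replies: S→S1; M→S1; L→S4; XL→S2.
Brio's best replies: S1→L; S2→XL; S3→L; S4→S; S5→S.
The unique mutual best reply is (S2, XL), giving (8, 6).
Sequential outcome (S2, XL) coincides with the Nash profile (S2, XL).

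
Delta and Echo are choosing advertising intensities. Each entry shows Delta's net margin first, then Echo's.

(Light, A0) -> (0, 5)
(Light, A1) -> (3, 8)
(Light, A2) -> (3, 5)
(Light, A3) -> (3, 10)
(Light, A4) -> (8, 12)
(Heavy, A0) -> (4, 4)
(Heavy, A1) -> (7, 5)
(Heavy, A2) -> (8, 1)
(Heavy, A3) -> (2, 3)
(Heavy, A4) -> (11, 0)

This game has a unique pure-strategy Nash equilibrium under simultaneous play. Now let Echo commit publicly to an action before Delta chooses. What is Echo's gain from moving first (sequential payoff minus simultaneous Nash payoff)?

5

Solve by backward induction (Echo leads).
- A0: BR = Heavy, leader payoff 4.
- A1: BR = Heavy, leader payoff 5.
- A2: BR = Heavy, leader payoff 1.
- A3: BR = Light, leader payoff 10.
- A4: BR = Heavy, leader payoff 0.
Echo's induced payoffs are 4, 5, 1, 10, 0, so Echo commits to A3. Subgame-perfect outcome: (Light, A3) with payoffs (3, 10).
For the simultaneous game, intersect best replies.
Delta's best replies: A0→Heavy; A1→Heavy; A2→Heavy; A3→Light; A4→Heavy.
Echo's best replies: Light→A4; Heavy→A1.
The unique mutual best reply is (Heavy, A1), giving (7, 5).
Echo's commitment gain: 10 − 5 = 5.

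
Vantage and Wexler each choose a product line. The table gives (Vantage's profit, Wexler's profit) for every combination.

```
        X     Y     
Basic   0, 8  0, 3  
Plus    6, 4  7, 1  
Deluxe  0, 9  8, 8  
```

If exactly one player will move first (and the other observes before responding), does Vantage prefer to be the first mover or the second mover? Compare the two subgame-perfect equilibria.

second

If Vantage leads: Wexler's best replies are Basic→X, Plus→X, Deluxe→X; Vantage's induced payoffs 0, 6, 0; outcome (Plus, X), payoffs (6, 4).
If Wexler leads: Vantage's best replies are X→Plus, Y→Deluxe; Wexler's induced payoffs 4, 8; outcome (Deluxe, Y), payoffs (8, 8).
Vantage gets 6 moving first and 8 moving second, so Vantage prefers to move second.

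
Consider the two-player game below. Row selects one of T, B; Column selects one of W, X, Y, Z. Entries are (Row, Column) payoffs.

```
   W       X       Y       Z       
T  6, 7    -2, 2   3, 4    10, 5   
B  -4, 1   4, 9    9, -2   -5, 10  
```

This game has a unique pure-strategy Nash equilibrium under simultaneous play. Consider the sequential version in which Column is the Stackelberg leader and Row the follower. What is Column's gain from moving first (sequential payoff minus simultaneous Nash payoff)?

2

Row best-responds to each possible Column move:
- W → Row plays T (best of 6, -4); Column gets 7.
- X → Row plays B (best of -2, 4); Column gets 9.
- Y → Row plays B (best of 3, 9); Column gets -2.
- Z → Row plays T (best of 10, -5); Column gets 5.
Column's induced payoffs are 7, 9, -2, 5, so Column commits to X. Subgame-perfect outcome: (B, X) with payoffs (4, 9).
Under simultaneous play:
Row's best replies: W→T; X→B; Y→B; Z→T.
Column's best replies: T→W; B→Z.
Only (T, W) has each player best-responding; Nash payoffs (6, 7).
Column's commitment gain: 9 − 7 = 2.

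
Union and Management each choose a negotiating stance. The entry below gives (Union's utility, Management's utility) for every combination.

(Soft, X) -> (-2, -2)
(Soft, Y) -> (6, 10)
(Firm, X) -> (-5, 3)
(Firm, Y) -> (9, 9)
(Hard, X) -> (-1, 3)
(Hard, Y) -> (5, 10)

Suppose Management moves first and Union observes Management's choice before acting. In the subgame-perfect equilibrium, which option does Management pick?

Y

Backward induction with Management moving first.
- X → Union plays Hard (best of -2, -5, -1); Management gets 3.
- Y → Union plays Firm (best of 6, 9, 5); Management gets 9.
Maximizing over 3, 9, Management chooses Y. Subgame-perfect outcome: (Firm, Y) with payoffs (9, 9).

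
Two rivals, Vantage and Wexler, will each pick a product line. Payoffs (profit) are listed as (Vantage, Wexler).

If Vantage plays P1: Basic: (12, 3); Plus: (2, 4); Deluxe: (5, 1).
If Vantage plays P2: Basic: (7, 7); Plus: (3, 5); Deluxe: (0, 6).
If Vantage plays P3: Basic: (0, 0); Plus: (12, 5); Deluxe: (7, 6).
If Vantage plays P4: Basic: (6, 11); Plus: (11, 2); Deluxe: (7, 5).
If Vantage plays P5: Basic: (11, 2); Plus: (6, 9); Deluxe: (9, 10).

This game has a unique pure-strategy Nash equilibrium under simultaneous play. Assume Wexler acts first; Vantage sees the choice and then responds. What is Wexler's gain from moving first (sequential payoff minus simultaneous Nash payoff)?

Work backward from Vantage's decision.
- Basic → Vantage plays P1 (best of 12, 7, 0, 6, 11); Wexler gets 3.
- Plus → Vantage plays P3 (best of 2, 3, 12, 11, 6); Wexler gets 5.
- Deluxe → Vantage plays P5 (best of 5, 0, 7, 7, 9); Wexler gets 10.
Wexler's induced payoffs are 3, 5, 10, so Wexler commits to Deluxe. Subgame-perfect outcome: (P5, Deluxe) with payoffs (9, 10).
Under simultaneous play:
Vantage's best replies: Basic→P1; Plus→P3; Deluxe→P5.
Wexler's best replies: P1→Plus; P2→Basic; P3→Deluxe; P4→Basic; P5→Deluxe.
Only (P5, Deluxe) has each player best-responding; Nash payoffs (9, 10).
Wexler's commitment gain: 10 − 10 = 0.

0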